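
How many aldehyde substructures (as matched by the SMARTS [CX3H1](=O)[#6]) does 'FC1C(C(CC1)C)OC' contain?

0

[CX3H1](=O)[#6] is the SMARTS for an aldehyde: an sp2 carbon with one H, double-bonded to O and single-bonded to carbon.
No fragment in the molecule satisfies every constraint, giving 0 matches.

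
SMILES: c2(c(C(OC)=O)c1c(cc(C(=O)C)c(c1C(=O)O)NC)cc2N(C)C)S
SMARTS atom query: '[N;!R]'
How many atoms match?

2

The query [N;!R] means: aliphatic nitrogen not in a ring.
Check the 26 heavy atoms by environment: 10× c (aromatic, in 6-ring) → no; 2× N (acyclic) → match; 8× C (acyclic) → no; 5× O (acyclic) → no; 1× S (acyclic) → no.
That gives 2 matching atoms.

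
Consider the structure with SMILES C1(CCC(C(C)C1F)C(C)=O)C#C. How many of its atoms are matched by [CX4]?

8

Check the 13 heavy atoms by environment: 8× C (X4) → match; 1× F (X1) → no; 2× C (X2) → no; 1× C (X3) → no; 1× O (X1) → no.
That gives 8 matching atoms.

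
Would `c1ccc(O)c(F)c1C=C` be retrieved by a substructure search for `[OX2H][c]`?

Yes

The pattern [OX2H][c] describes a hydroxyl oxygen attached to an aromatic carbon — a phenol.
The molecule carries a hydroxyl group (-OH), whose atoms satisfy every constraint of the query, so the pattern matches.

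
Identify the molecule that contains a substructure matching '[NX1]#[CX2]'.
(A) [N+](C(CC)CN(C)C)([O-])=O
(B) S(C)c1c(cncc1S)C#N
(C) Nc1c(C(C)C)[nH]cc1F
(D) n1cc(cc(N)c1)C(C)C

B

[NX1]#[CX2] describes a nitrogen triple-bonded to a two-connected carbon (a nitrile).
(A) has a nitro group (-[N+](=O)[O-]) but there is no C#N triple bond.
(B) contains a nitrile (-C#N), which satisfies every atom and bond constraint.
(C) has a primary amino group (-NH2) but the nitrogen is NX3 (three connections), not NX1 triple-bonded.
(D) has a primary amino group (-NH2) but the nitrogen is NX3 (three connections), not NX1 triple-bonded.
So the answer is (B).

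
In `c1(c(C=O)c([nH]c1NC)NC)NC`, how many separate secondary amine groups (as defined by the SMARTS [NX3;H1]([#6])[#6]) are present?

3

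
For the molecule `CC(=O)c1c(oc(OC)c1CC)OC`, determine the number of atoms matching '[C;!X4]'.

1

The query [C;!X4] means: aliphatic carbon that does not have four total connections.
Check the 14 heavy atoms by environment: 1× o (aromatic, X2) → no; 4× c (aromatic, X3) → no; 5× C (X4) → no; 2× O (X2) → no; 1× C (X3) → match; 1× O (X1) → no.
That gives 1 matching atom.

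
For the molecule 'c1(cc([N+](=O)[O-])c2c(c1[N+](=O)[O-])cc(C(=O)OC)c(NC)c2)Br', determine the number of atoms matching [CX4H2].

0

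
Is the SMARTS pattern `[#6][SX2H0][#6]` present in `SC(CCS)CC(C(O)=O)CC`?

No

The pattern [#6][SX2H0][#6] describes an aliphatic sulfur bridging two carbons with no H on the sulfur — a thioether.
The closest candidate here is a thiol (-SH), but the sulfur has H1, not H0 bridging two carbons. No other fragment satisfies the full query, so there is no match.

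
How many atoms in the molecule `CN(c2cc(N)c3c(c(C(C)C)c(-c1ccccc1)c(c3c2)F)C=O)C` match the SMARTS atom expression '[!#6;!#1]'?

Check the 26 heavy atoms by environment: 16× c (aromatic) → no; 1× F → match; 2× N → match; 6× C → no; 1× O → match.
Summing the matching environments: 1 + 2 + 1 = 4 matching atoms.

4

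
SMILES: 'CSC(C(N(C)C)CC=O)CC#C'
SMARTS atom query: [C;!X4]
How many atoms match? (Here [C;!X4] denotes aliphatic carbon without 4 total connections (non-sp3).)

Check the 13 heavy atoms by environment: 7× C (X4) → no; 1× C (X3) → match; 1× O (X1) → no; 1× S (X2) → no; 1× N (X3) → no; 2× C (X2) → match.
Summing the matching environments: 1 + 2 = 3 matching atoms.

3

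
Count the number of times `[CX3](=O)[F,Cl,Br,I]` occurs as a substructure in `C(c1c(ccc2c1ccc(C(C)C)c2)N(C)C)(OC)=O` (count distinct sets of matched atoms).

[CX3](=O)[F,Cl,Br,I] is the SMARTS for an acyl halide: a carbonyl carbon bonded to a halogen.
The molecule has a methyl-ester group (-C(=O)OCH3), but the carbonyl is bonded to -O-C, not to a halogen; nothing else fits, so there are 0 matches.

0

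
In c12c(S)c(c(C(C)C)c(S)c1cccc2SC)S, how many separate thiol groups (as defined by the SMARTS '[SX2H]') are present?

3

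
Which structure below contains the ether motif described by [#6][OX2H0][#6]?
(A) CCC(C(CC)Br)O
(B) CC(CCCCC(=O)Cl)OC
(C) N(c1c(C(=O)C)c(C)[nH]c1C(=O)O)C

B

[#6][OX2H0][#6] describes an aliphatic oxygen bridging two carbons with no H on the oxygen (an ether).
(A) has a hydroxyl group (-OH) but the oxygen has H1, not H0 bridging two carbons.
(B) contains a methoxy ether (-OCH3), which satisfies every atom and bond constraint.
(C) has a carboxylic acid group (-C(=O)OH) but the -OH oxygen has H1; the =O is OX1, not OX2.
So the answer is (B).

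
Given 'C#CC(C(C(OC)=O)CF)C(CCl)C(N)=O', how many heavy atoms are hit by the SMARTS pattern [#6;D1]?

The query [#6;D1] means: carbon bonded to exactly one heavy atom.
Check the 16 heavy atoms by environment: 3× C (D2) → no; 5× C (D3) → no; 1× F (D1) → no; 2× O (D1) → no; 1× N (D1) → no; 1× Cl (D1) → no; 2× C (D1) → match; 1× O (D2) → no.
That gives 2 matching atoms.

2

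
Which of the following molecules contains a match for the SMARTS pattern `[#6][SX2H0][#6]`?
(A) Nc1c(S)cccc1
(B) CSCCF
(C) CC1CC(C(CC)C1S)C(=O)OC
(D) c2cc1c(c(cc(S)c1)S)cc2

B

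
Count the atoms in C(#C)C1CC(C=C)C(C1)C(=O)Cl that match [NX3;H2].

Check the 12 heavy atoms by environment: 2× C (H2, X4) → no; 3× C (H1, X4) → no; 1× C (H0, X2) → no; 1× C (H1, X2) → no; 1× C (H0, X3) → no; 1× O (H0, X1) → no; 1× Cl (H0, X1) → no; 1× C (H1, X3) → no; 1× C (H2, X3) → no.
No environment satisfies the query, so 0 matching atoms.

0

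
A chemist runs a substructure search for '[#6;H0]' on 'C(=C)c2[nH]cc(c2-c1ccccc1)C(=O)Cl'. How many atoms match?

The query [#6;H0] means: any carbon with no attached hydrogen.
Check the 16 heavy atoms by environment: 1× n (aromatic, H1) → no; 6× c (aromatic, H1) → no; 4× c (aromatic, H0) → match; 1× C (H1) → no; 1× C (H2) → no; 1× C (H0) → match; 1× O (H0) → no; 1× Cl (H0) → no.
Summing the matching environments: 4 + 1 = 5 matching atoms.

5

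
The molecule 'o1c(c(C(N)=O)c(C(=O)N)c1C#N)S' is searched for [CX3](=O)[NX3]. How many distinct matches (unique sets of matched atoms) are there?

[CX3](=O)[NX3] is the SMARTS for an amide: a carbonyl carbon bonded to a trivalent nitrogen.
The molecule carries 2 separate instances of a primary amide (-C(=O)NH2) meeting every constraint; each maps to a distinct set of atoms, giving 2 matches.

2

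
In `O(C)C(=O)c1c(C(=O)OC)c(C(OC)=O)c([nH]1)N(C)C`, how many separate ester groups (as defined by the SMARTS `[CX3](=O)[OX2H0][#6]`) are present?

3

[CX3](=O)[OX2H0][#6] is the SMARTS for an ester: a carbonyl carbon bonded to an oxygen that is itself bonded to carbon (no H on that O).
The molecule carries 3 separate instances of a methyl-ester group (-C(=O)OCH3) meeting every constraint; each maps to a distinct set of atoms, giving 3 matches.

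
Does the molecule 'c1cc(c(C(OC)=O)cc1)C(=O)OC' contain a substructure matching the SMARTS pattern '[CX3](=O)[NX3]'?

No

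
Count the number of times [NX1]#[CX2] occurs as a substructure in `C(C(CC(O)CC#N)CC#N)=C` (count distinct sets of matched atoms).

2

[NX1]#[CX2] is the SMARTS for a nitrile: a nitrogen triple-bonded to a two-connected carbon.
The molecule carries 2 separate instances of a nitrile (-C#N) meeting every constraint; each maps to a distinct set of atoms, giving 2 matches.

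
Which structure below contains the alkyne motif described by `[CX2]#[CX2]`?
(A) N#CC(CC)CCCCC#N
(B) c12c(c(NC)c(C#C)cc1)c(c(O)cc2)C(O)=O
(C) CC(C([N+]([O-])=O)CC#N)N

B

[CX2]#[CX2] describes a carbon-carbon triple bond (an alkyne).
(A) has a nitrile (-C#N) but the triple bond is C#N, not C#C.
(B) contains an ethynyl group (-C#CH), which satisfies every atom and bond constraint.
(C) has a nitrile (-C#N) but the triple bond is C#N, not C#C.
So the answer is (B).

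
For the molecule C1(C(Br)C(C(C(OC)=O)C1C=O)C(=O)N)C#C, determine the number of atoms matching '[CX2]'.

2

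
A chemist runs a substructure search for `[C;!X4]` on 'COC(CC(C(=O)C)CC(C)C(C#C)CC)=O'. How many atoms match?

4

Check the 17 heavy atoms by environment: 10× C (X4) → no; 2× C (X2) → match; 2× C (X3) → match; 2× O (X1) → no; 1× O (X2) → no.
Summing the matching environments: 2 + 2 = 4 matching atoms.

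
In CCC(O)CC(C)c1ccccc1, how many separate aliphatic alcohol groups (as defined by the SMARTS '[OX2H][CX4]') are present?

1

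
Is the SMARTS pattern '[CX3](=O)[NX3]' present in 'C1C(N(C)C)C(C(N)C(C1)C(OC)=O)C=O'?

The pattern [CX3](=O)[NX3] describes a carbonyl carbon bonded to a trivalent nitrogen — an amide.
The closest candidate here is a primary amino group (-NH2), but the -NH2 is not attached to a carbonyl carbon. No other fragment satisfies the full query, so there is no match.

No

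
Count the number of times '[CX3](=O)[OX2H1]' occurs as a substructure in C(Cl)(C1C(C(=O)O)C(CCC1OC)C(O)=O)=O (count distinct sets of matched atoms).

2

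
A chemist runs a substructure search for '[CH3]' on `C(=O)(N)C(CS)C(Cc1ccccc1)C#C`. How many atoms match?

0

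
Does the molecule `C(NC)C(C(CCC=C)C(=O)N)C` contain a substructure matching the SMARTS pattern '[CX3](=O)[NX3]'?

Yes

The pattern [CX3](=O)[NX3] describes a carbonyl carbon bonded to a trivalent nitrogen — an amide.
The molecule carries a primary amide (-C(=O)NH2), whose atoms satisfy every constraint of the query, so the pattern matches.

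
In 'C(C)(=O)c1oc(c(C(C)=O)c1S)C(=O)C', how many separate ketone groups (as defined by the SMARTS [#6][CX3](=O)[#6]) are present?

[#6][CX3](=O)[#6] is the SMARTS for a ketone: a carbonyl carbon (no H) flanked by two carbons.
The molecule carries 3 separate instances of an acetyl/ketone group (-C(=O)CH3) meeting every constraint; each maps to a distinct set of atoms, giving 3 matches.

3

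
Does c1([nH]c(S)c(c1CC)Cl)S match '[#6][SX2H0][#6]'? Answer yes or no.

No

The pattern [#6][SX2H0][#6] describes an aliphatic sulfur bridging two carbons with no H on the sulfur — a thioether.
The closest candidate here is a thiol (-SH), but the sulfur has H1, not H0 bridging two carbons. No other fragment satisfies the full query, so there is no match.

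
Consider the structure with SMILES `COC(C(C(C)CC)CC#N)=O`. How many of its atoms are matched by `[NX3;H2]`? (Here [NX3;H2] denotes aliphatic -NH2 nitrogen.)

The query [NX3;H2] means: aliphatic N with 3 total connections, two of them H — an -NH2 nitrogen (amine or amide).
Check the 12 heavy atoms by environment: 2× C (H2, X4) → no; 2× C (H1, X4) → no; 3× C (H3, X4) → no; 1× C (H0, X2) → no; 1× N (H0, X1) → no; 1× C (H0, X3) → no; 1× O (H0, X1) → no; 1× O (H0, X2) → no.
No environment satisfies the query, so 0 matching atoms.

0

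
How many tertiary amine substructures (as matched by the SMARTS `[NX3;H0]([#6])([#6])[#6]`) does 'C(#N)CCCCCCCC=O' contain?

0

[NX3;H0]([#6])([#6])[#6] is the SMARTS for a tertiary amine: a trivalent nitrogen with no H, bonded to three carbons.
No fragment in the molecule satisfies every constraint, giving 0 matches.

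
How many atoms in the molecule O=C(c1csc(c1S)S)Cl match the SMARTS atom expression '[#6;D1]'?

0

Check the 10 heavy atoms by environment: 1× s (aromatic, D2) → no; 3× c (aromatic, D3) → no; 1× c (aromatic, D2) → no; 2× S (D1) → no; 1× C (D3) → no; 1× O (D1) → no; 1× Cl (D1) → no.
No environment satisfies the query, so 0 matching atoms.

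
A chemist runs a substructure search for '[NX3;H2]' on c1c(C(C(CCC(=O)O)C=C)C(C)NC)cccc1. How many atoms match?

The query [NX3;H2] means: aliphatic N with 3 total connections, two of them H — an -NH2 nitrogen (amine or amide).
Check the 19 heavy atoms by environment: 2× C (H2, X4) → no; 3× C (H1, X4) → no; 2× C (H3, X4) → no; 1× C (H0, X3) → no; 1× O (H0, X1) → no; 1× O (H1, X2) → no; 1× c (aromatic, H0, X3) → no; 5× c (aromatic, H1, X3) → no; 1× C (H1, X3) → no; 1× C (H2, X3) → no; 1× N (H1, X3) → no.
No environment satisfies the query, so 0 matching atoms.

0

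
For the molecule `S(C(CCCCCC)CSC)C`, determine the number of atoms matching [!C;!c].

2

The query [!C;!c] means: neither aliphatic nor aromatic carbon — same as [!#6].
Check the 12 heavy atoms by environment: 10× C → no; 2× S → match.
That gives 2 matching atoms.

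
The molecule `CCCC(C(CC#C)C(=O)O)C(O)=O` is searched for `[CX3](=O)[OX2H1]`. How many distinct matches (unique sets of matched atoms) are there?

2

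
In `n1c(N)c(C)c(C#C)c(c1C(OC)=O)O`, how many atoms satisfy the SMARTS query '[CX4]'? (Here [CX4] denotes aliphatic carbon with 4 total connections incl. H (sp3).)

2

Check the 15 heavy atoms by environment: 1× n (aromatic, X2) → no; 5× c (aromatic, X3) → no; 2× C (X4) → match; 2× C (X2) → no; 1× C (X3) → no; 1× O (X1) → no; 2× O (X2) → no; 1× N (X3) → no.
That gives 2 matching atoms.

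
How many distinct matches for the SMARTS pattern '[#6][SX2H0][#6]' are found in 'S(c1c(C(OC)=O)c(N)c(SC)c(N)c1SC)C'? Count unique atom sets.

3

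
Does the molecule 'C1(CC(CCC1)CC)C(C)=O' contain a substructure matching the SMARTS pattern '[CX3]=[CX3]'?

No

The pattern [CX3]=[CX3] describes a non-aromatic C=C double bond between two sp2 carbons — an alkene.
The closest candidate here is an ethyl group (-CH2CH3), but its C-C bond is a single bond between CX4 carbons, not CX3=CX3. No other fragment satisfies the full query, so there is no match.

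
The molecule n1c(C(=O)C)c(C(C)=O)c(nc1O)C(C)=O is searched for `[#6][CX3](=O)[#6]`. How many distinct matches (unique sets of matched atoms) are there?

3

[#6][CX3](=O)[#6] is the SMARTS for a ketone: a carbonyl carbon (no H) flanked by two carbons.
The molecule carries 3 separate instances of an acetyl/ketone group (-C(=O)CH3) meeting every constraint; each maps to a distinct set of atoms, giving 3 matches.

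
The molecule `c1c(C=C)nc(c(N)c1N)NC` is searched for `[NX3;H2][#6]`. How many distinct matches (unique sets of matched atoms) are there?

2

[NX3;H2][#6] is the SMARTS for a primary amine: a trivalent nitrogen with two H attached to carbon.
The molecule carries 2 separate instances of a primary amino group (-NH2) meeting every constraint; each maps to a distinct set of atoms, giving 2 matches.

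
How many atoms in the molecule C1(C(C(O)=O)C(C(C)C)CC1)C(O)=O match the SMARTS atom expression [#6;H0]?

2

The query [#6;H0] means: any carbon with no attached hydrogen.
Check the 14 heavy atoms by environment: 4× C (H1) → no; 2× C (H2) → no; 2× C (H0) → match; 2× O (H0) → no; 2× O (H1) → no; 2× C (H3) → no.
That gives 2 matching atoms.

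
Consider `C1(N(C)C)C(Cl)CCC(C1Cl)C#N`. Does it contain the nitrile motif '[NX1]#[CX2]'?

Yes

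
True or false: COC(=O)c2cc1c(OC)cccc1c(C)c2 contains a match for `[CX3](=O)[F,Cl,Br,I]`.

False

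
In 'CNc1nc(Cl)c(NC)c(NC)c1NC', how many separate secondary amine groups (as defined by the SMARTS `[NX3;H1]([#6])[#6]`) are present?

4

[NX3;H1]([#6])[#6] is the SMARTS for a secondary amine: a trivalent nitrogen with one H, bonded to two carbons.
The molecule carries 4 separate instances of an N-methylamino group (-NHCH3) meeting every constraint; each maps to a distinct set of atoms, giving 4 matches.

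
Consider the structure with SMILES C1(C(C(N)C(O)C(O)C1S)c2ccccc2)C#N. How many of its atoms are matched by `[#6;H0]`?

2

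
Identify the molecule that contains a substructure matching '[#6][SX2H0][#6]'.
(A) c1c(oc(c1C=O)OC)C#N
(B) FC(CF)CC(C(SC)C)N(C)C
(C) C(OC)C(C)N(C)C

B

[#6][SX2H0][#6] describes an aliphatic sulfur bridging two carbons with no H on the sulfur (a thioether).
(A) has a methoxy ether (-OCH3) but the bridging atom is O, not S.
(B) contains a methylthio ether (-SCH3), which satisfies every atom and bond constraint.
(C) has a methoxy ether (-OCH3) but the bridging atom is O, not S.
So the answer is (B).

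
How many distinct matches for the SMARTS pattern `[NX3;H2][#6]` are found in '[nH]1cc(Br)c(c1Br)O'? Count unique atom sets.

0

[NX3;H2][#6] is the SMARTS for a primary amine: a trivalent nitrogen with two H attached to carbon.
No fragment in the molecule satisfies every constraint, giving 0 matches.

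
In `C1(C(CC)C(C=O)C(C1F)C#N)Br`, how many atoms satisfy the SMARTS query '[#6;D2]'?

3

Check the 13 heavy atoms by environment: 5× C (D3) → no; 1× F (D1) → no; 3× C (D2) → match; 1× C (D1) → no; 1× O (D1) → no; 1× Br (D1) → no; 1× N (D1) → no.
That gives 3 matching atoms.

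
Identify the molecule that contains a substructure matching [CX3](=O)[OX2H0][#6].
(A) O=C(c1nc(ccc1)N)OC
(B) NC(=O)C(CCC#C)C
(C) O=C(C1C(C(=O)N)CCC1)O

A

[CX3](=O)[OX2H0][#6] describes a carbonyl carbon bonded to an oxygen that is itself bonded to carbon (no H on that O) (an ester).
(A) contains a methyl-ester group (-C(=O)OCH3), which satisfies every atom and bond constraint.
(B) has a primary amide (-C(=O)NH2) but the carbonyl is bonded to N, not to an O-C linkage.
(C) has a primary amide (-C(=O)NH2) but the carbonyl is bonded to N, not to an O-C linkage.
So the answer is (A).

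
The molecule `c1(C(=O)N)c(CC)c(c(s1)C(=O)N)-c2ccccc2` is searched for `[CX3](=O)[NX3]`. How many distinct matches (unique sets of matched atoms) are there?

2

[CX3](=O)[NX3] is the SMARTS for an amide: a carbonyl carbon bonded to a trivalent nitrogen.
The molecule carries 2 separate instances of a primary amide (-C(=O)NH2) meeting every constraint; each maps to a distinct set of atoms, giving 2 matches.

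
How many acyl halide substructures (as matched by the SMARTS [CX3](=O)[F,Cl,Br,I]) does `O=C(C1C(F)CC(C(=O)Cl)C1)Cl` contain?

2

[CX3](=O)[F,Cl,Br,I] is the SMARTS for an acyl halide: a carbonyl carbon bonded to a halogen.
The molecule carries 2 separate instances of an acyl chloride (-C(=O)Cl) meeting every constraint; each maps to a distinct set of atoms, giving 2 matches.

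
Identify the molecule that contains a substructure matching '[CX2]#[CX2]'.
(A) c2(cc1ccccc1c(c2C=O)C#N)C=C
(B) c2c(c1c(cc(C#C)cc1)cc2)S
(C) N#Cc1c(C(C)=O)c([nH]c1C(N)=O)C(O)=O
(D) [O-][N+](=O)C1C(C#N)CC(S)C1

B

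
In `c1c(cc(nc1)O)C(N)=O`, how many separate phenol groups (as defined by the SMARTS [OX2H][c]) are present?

1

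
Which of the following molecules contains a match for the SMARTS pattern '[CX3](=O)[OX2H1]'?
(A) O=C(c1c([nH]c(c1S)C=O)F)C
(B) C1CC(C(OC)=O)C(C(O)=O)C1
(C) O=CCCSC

B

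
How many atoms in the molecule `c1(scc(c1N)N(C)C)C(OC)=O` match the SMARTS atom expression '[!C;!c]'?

Check the 13 heavy atoms by environment: 1× s (aromatic) → match; 4× c (aromatic) → no; 2× N → match; 4× C → no; 2× O → match.
Summing the matching environments: 1 + 2 + 2 = 5 matching atoms.

5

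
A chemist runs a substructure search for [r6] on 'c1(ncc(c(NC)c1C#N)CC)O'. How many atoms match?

6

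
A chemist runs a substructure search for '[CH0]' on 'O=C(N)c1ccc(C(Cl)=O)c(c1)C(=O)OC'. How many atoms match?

Check the 16 heavy atoms by environment: 3× c (aromatic, H1) → no; 3× c (aromatic, H0) → no; 3× C (H0) → match; 4× O (H0) → no; 1× C (H3) → no; 1× Cl (H0) → no; 1× N (H2) → no.
That gives 3 matching atoms.

3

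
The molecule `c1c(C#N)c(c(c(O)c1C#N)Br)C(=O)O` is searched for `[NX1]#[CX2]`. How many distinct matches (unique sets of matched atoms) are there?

[NX1]#[CX2] is the SMARTS for a nitrile: a nitrogen triple-bonded to a two-connected carbon.
The molecule carries 2 separate instances of a nitrile (-C#N) meeting every constraint; each maps to a distinct set of atoms, giving 2 matches.

2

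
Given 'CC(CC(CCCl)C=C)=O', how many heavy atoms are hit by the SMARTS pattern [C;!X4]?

3

Check the 10 heavy atoms by environment: 5× C (X4) → no; 1× Cl (X1) → no; 3× C (X3) → match; 1× O (X1) → no.
That gives 3 matching atoms.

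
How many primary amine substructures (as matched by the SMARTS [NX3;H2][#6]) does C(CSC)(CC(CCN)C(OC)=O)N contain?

[NX3;H2][#6] is the SMARTS for a primary amine: a trivalent nitrogen with two H attached to carbon.
The molecule carries 2 separate instances of a primary amino group (-NH2) meeting every constraint; each maps to a distinct set of atoms, giving 2 matches.

2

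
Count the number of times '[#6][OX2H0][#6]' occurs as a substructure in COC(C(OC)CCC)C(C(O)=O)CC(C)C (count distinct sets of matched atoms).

2

[#6][OX2H0][#6] is the SMARTS for an ether: an aliphatic oxygen bridging two carbons with no H on the oxygen.
The molecule carries 2 separate instances of a methoxy ether (-OCH3) meeting every constraint; each maps to a distinct set of atoms, giving 2 matches.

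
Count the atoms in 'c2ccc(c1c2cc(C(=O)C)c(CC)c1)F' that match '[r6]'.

The query [r6] means: r6 matches atoms in a six-membered ring.
Check the 16 heavy atoms by environment: 10× c (aromatic, in 6-ring) → match; 4× C (acyclic) → no; 1× O (acyclic) → no; 1× F (acyclic) → no.
That gives 10 matching atoms.

10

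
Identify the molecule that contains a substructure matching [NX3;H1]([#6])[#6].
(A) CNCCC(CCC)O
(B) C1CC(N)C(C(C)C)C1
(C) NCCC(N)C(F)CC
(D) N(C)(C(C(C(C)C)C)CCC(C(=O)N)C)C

[NX3;H1]([#6])[#6] describes a trivalent nitrogen with one H, bonded to two carbons (a secondary amine).
(A) contains an N-methylamino group (-NHCH3), which satisfies every atom and bond constraint.
(B) has a primary amino group (-NH2) but the nitrogen has H2 and only one carbon neighbour.
(C) has a primary amino group (-NH2) but the nitrogen has H2 and only one carbon neighbour.
(D) has a primary amide (-C(=O)NH2) but the -C(=O)NH2 nitrogen has H2, not H1.
So the answer is (A).

A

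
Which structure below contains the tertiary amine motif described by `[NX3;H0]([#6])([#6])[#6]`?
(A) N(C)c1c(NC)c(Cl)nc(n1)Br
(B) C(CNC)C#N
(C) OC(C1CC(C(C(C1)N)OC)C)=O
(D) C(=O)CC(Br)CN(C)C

[NX3;H0]([#6])([#6])[#6] describes a trivalent nitrogen with no H, bonded to three carbons (a tertiary amine).
(A) has an N-methylamino group (-NHCH3) but the nitrogen still has one H (H1), not H0.
(B) has an N-methylamino group (-NHCH3) but the nitrogen still has one H (H1), not H0.
(C) has a primary amino group (-NH2) but the nitrogen has H2, not H0 with three carbons.
(D) contains a dimethylamino group (-N(CH3)2), which satisfies every atom and bond constraint.
So the answer is (D).

D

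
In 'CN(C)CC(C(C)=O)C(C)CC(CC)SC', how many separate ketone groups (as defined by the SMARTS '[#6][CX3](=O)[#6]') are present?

1

[#6][CX3](=O)[#6] is the SMARTS for a ketone: a carbonyl carbon (no H) flanked by two carbons.
Exactly one fragment in the molecule meets all constraints, giving 1 match.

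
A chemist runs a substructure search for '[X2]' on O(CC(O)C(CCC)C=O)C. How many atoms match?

The query [X2] means: any atom with exactly two total connections (bonds + H).
Check the 11 heavy atoms by environment: 7× C (X4) → no; 2× O (X2) → match; 1× C (X3) → no; 1× O (X1) → no.
That gives 2 matching atoms.

2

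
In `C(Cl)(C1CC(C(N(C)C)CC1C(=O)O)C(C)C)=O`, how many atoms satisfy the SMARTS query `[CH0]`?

The query [CH0] means: aliphatic carbon with no attached hydrogen.
Check the 18 heavy atoms by environment: 5× C (H1) → no; 2× C (H2) → no; 1× N (H0) → no; 4× C (H3) → no; 2× C (H0) → match; 2× O (H0) → no; 1× O (H1) → no; 1× Cl (H0) → no.
That gives 2 matching atoms.

2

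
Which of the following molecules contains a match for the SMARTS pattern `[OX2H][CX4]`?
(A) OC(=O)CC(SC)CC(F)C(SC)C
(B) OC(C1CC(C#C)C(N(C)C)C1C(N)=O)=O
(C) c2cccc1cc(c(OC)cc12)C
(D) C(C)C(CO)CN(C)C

D

[OX2H][CX4] describes a hydroxyl oxygen bound to an sp3 (X4) carbon (an aliphatic alcohol).
(A) has a carboxylic acid group (-C(=O)OH) but the -OH is on a CX3 carbonyl carbon, not a CX4 carbon.
(B) has a carboxylic acid group (-C(=O)OH) but the -OH is on a CX3 carbonyl carbon, not a CX4 carbon.
(C) has a methoxy ether (-OCH3) but the oxygen has H0 (ether), not H1.
(D) contains a hydroxyl group (-OH), which satisfies every atom and bond constraint.
So the answer is (D).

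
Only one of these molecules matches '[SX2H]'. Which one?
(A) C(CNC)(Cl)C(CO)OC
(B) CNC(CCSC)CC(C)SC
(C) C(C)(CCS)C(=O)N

C

[SX2H] describes an aliphatic sulfur with two connections, one being H (a thiol).
(A) has a hydroxyl group (-OH) but it is an -OH, not an -SH.
(B) has a methylthio ether (-SCH3) but the sulfur has H0 (bonded to two carbons), not H1.
(C) contains a thiol (-SH), which satisfies every atom and bond constraint.
So the answer is (C).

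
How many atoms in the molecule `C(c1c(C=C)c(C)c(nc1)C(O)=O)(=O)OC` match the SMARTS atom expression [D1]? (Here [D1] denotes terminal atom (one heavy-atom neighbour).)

6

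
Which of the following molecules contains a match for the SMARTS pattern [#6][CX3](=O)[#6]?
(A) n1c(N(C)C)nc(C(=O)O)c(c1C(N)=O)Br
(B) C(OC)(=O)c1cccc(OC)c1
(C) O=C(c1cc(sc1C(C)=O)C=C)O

[#6][CX3](=O)[#6] describes a carbonyl carbon (no H) flanked by two carbons (a ketone).
(A) has a primary amide (-C(=O)NH2) but one neighbour of the carbonyl carbon is N, not C.
(B) has a methyl-ester group (-C(=O)OCH3) but one neighbour of the carbonyl carbon is O, not C.
(C) contains an acetyl/ketone group (-C(=O)CH3), which satisfies every atom and bond constraint.
So the answer is (C).

C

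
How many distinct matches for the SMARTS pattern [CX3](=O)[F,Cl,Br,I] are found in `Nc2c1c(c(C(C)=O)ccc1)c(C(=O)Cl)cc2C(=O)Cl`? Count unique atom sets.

2

[CX3](=O)[F,Cl,Br,I] is the SMARTS for an acyl halide: a carbonyl carbon bonded to a halogen.
The molecule carries 2 separate instances of an acyl chloride (-C(=O)Cl) meeting every constraint; each maps to a distinct set of atoms, giving 2 matches.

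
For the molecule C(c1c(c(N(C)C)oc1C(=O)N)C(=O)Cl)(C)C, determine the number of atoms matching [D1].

The query [D1] means: atom with exactly one heavy-atom neighbour (degree 1).
Check the 17 heavy atoms by environment: 1× o (aromatic, D2) → no; 4× c (aromatic, D3) → no; 3× C (D3) → no; 4× C (D1) → match; 1× N (D3) → no; 2× O (D1) → match; 1× N (D1) → match; 1× Cl (D1) → match.
Summing the matching environments: 4 + 2 + 1 + 1 = 8 matching atoms.

8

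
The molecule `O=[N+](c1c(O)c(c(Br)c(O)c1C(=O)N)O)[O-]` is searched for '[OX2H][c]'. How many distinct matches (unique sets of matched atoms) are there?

[OX2H][c] is the SMARTS for a phenol: a hydroxyl oxygen attached to an aromatic carbon.
The molecule carries 3 separate instances of a hydroxyl group (-OH) meeting every constraint; each maps to a distinct set of atoms, giving 3 matches.

3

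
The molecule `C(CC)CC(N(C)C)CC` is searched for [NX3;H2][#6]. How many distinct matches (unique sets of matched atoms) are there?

0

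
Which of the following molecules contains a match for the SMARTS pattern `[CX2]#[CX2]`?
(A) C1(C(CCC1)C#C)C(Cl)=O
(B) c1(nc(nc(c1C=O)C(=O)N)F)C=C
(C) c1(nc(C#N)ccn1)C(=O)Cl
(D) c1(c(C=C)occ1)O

A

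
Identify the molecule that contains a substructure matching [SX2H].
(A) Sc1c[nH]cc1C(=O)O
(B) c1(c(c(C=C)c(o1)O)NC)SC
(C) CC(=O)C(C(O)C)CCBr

A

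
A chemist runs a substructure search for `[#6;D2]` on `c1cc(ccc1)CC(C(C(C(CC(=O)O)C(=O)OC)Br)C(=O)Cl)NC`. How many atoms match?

7

The query [#6;D2] means: any carbon bonded to exactly two heavy atoms.
Check the 25 heavy atoms by environment: 2× C (D2) → match; 7× C (D3) → no; 4× O (D1) → no; 1× O (D2) → no; 2× C (D1) → no; 1× Cl (D1) → no; 1× c (aromatic, D3) → no; 5× c (aromatic, D2) → match; 1× N (D2) → no; 1× Br (D1) → no.
Summing the matching environments: 2 + 5 = 7 matching atoms.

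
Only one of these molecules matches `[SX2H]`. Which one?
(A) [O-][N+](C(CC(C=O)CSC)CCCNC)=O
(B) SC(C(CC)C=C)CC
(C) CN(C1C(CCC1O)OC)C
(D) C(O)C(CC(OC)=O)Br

[SX2H] describes an aliphatic sulfur with two connections, one being H (a thiol).
(A) has a methylthio ether (-SCH3) but the sulfur has H0 (bonded to two carbons), not H1.
(B) contains a thiol (-SH), which satisfies every atom and bond constraint.
(C) has a hydroxyl group (-OH) but it is an -OH, not an -SH.
(D) has a hydroxyl group (-OH) but it is an -OH, not an -SH.
So the answer is (B).

B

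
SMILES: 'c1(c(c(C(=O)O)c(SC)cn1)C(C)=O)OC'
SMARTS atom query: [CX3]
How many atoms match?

The query [CX3] means: C with X3: aliphatic carbon with exactly 3 total connections.
Check the 16 heavy atoms by environment: 1× n (aromatic, X2) → no; 5× c (aromatic, X3) → no; 2× C (X3) → match; 2× O (X1) → no; 2× O (X2) → no; 1× S (X2) → no; 3× C (X4) → no.
That gives 2 matching atoms.

2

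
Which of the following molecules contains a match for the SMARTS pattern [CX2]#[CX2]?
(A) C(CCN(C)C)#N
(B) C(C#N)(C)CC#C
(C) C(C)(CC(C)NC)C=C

[CX2]#[CX2] describes a carbon-carbon triple bond (an alkyne).
(A) has a nitrile (-C#N) but the triple bond is C#N, not C#C.
(B) contains an ethynyl group (-C#CH), which satisfies every atom and bond constraint.
(C) has a vinyl group (-CH=CH2) but the C=C is a double bond; both carbons are CX3, not CX2.
So the answer is (B).

B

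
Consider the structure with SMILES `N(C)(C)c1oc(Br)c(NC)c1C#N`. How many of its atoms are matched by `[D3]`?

5

The query [D3] means: atom with exactly three heavy-atom neighbours.
Check the 13 heavy atoms by environment: 1× o (aromatic, D2) → no; 4× c (aromatic, D3) → match; 1× C (D2) → no; 1× N (D1) → no; 1× N (D2) → no; 3× C (D1) → no; 1× N (D3) → match; 1× Br (D1) → no.
Summing the matching environments: 4 + 1 = 5 matching atoms.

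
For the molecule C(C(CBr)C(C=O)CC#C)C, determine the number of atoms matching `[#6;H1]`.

4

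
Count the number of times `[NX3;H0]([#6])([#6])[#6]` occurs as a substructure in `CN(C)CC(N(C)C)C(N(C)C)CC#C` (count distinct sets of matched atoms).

[NX3;H0]([#6])([#6])[#6] is the SMARTS for a tertiary amine: a trivalent nitrogen with no H, bonded to three carbons.
The molecule carries 3 separate instances of a dimethylamino group (-N(CH3)2) meeting every constraint; each maps to a distinct set of atoms, giving 3 matches.

3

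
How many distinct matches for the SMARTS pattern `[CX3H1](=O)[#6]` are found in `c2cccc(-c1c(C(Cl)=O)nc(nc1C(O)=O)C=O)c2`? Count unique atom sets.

1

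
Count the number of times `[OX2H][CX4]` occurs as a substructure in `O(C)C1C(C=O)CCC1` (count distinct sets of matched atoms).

[OX2H][CX4] is the SMARTS for an aliphatic alcohol: a hydroxyl oxygen bound to an sp3 (X4) carbon.
The molecule has a methoxy ether (-OCH3), but the oxygen has H0 (ether), not H1; nothing else fits, so there are 0 matches.

0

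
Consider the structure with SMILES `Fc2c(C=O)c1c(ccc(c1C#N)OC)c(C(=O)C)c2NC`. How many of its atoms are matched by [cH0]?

8

Check the 22 heavy atoms by environment: 8× c (aromatic, H0) → match; 2× c (aromatic, H1) → no; 2× C (H0) → no; 1× N (H0) → no; 1× F (H0) → no; 1× C (H1) → no; 3× O (H0) → no; 1× N (H1) → no; 3× C (H3) → no.
That gives 8 matching atoms.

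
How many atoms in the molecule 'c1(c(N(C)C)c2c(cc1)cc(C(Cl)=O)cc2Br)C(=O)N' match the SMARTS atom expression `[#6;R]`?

The query [#6;R] means: carbon that is part of a ring.
Check the 20 heavy atoms by environment: 10× c (aromatic, in 6-ring) → match; 4× C (acyclic) → no; 2× O (acyclic) → no; 2× N (acyclic) → no; 1× Cl (acyclic) → no; 1× Br (acyclic) → no.
That gives 10 matching atoms.

10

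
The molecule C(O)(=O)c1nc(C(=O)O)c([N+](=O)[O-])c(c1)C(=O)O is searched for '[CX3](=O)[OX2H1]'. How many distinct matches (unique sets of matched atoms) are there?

[CX3](=O)[OX2H1] is the SMARTS for a carboxylic acid: an sp2 carbon double-bonded to O and single-bonded to an -OH oxygen.
The molecule carries 3 separate instances of a carboxylic acid group (-C(=O)OH) meeting every constraint; each maps to a distinct set of atoms, giving 3 matches.

3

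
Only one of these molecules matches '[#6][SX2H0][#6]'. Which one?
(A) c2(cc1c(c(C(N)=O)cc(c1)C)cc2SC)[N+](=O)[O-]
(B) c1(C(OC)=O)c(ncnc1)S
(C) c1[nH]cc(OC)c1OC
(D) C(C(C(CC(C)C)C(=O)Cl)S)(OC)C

A

[#6][SX2H0][#6] describes an aliphatic sulfur bridging two carbons with no H on the sulfur (a thioether).
(A) contains a methylthio ether (-SCH3), which satisfies every atom and bond constraint.
(B) has a thiol (-SH) but the sulfur has H1, not H0 bridging two carbons.
(C) has a methoxy ether (-OCH3) but the bridging atom is O, not S.
(D) has a thiol (-SH) but the sulfur has H1, not H0 bridging two carbons.
So the answer is (A).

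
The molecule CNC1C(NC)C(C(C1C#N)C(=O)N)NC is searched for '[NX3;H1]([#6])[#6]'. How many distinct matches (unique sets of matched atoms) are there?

3

[NX3;H1]([#6])[#6] is the SMARTS for a secondary amine: a trivalent nitrogen with one H, bonded to two carbons.
The molecule carries 3 separate instances of an N-methylamino group (-NHCH3) meeting every constraint; each maps to a distinct set of atoms, giving 3 matches.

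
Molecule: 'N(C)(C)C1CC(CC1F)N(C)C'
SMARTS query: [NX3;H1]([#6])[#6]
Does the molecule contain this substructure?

The pattern [NX3;H1]([#6])[#6] describes a trivalent nitrogen with one H, bonded to two carbons — a secondary amine.
The closest candidate here is a dimethylamino group (-N(CH3)2), but the nitrogen has H0, not H1. No other fragment satisfies the full query, so there is no match.

No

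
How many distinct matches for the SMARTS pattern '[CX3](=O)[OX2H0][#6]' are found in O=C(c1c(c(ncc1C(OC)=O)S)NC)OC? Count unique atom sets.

[CX3](=O)[OX2H0][#6] is the SMARTS for an ester: a carbonyl carbon bonded to an oxygen that is itself bonded to carbon (no H on that O).
The molecule carries 2 separate instances of a methyl-ester group (-C(=O)OCH3) meeting every constraint; each maps to a distinct set of atoms, giving 2 matches.

2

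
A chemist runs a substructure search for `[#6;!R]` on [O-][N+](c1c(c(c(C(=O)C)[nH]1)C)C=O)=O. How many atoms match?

The query [#6;!R] means: carbon not in any ring.
Check the 14 heavy atoms by environment: 1× n (aromatic, in 5-ring) → no; 4× c (aromatic, in 5-ring) → no; 4× C (acyclic) → match; 3× O (acyclic) → no; 1× N (charge +1, acyclic) → no; 1× O (charge -1, acyclic) → no.
That gives 4 matching atoms.

4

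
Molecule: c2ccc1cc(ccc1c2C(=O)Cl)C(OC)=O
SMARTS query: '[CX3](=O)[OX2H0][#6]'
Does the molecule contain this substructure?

Yes

The pattern [CX3](=O)[OX2H0][#6] describes a carbonyl carbon bonded to an oxygen that is itself bonded to carbon (no H on that O) — an ester.
The molecule carries a methyl-ester group (-C(=O)OCH3), whose atoms satisfy every constraint of the query, so the pattern matches.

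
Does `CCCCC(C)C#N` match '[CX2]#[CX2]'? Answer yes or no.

The pattern [CX2]#[CX2] describes a carbon-carbon triple bond — an alkyne.
The closest candidate here is a nitrile (-C#N), but the triple bond is C#N, not C#C. No other fragment satisfies the full query, so there is no match.

No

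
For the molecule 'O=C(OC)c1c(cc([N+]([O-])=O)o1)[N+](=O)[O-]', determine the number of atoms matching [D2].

3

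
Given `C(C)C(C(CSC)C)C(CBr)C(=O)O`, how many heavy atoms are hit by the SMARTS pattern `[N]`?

The query [N] means: uppercase N matches aliphatic (non-aromatic) nitrogen only.
Check the 14 heavy atoms by environment: 10× C → no; 2× O → no; 1× S → no; 1× Br → no.
No environment satisfies the query, so 0 matching atoms.

0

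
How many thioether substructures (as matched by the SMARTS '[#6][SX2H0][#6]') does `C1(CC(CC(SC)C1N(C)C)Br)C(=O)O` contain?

1

[#6][SX2H0][#6] is the SMARTS for a thioether: an aliphatic sulfur bridging two carbons with no H on the sulfur.
Exactly one fragment in the molecule meets all constraints, giving 1 match.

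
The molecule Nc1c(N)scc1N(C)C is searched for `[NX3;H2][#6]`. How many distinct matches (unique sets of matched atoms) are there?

2

[NX3;H2][#6] is the SMARTS for a primary amine: a trivalent nitrogen with two H attached to carbon.
The molecule carries 2 separate instances of a primary amino group (-NH2) meeting every constraint; each maps to a distinct set of atoms, giving 2 matches.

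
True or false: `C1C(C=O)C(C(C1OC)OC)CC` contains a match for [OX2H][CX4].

The pattern [OX2H][CX4] describes a hydroxyl oxygen bound to an sp3 (X4) carbon — an aliphatic alcohol.
The closest candidate here is a methoxy ether (-OCH3), but the oxygen has H0 (ether), not H1. No other fragment satisfies the full query, so there is no match.

False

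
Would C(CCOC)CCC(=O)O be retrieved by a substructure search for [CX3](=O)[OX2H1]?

The pattern [CX3](=O)[OX2H1] describes an sp2 carbon double-bonded to O and single-bonded to an -OH oxygen — a carboxylic acid.
The molecule carries a carboxylic acid group (-C(=O)OH), whose atoms satisfy every constraint of the query, so the pattern matches.

Yes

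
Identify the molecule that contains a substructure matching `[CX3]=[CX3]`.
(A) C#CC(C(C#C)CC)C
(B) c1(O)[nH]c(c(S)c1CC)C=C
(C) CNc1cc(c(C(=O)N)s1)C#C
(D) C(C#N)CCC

B

[CX3]=[CX3] describes a non-aromatic C=C double bond between two sp2 carbons (an alkene).
(A) has an ethynyl group (-C#CH) but the C-C bond is a triple bond, not a double bond.
(B) contains a vinyl group (-CH=CH2), which satisfies every atom and bond constraint.
(C) has an ethynyl group (-C#CH) but the C-C bond is a triple bond, not a double bond.
(D) has an ethyl group (-CH2CH3) but its C-C bond is a single bond between CX4 carbons, not CX3=CX3.
So the answer is (B).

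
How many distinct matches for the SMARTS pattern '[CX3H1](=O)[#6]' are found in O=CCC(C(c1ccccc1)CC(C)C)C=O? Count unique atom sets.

2

[CX3H1](=O)[#6] is the SMARTS for an aldehyde: an sp2 carbon with one H, double-bonded to O and single-bonded to carbon.
The molecule carries 2 separate instances of an aldehyde (-CHO) meeting every constraint; each maps to a distinct set of atoms, giving 2 matches.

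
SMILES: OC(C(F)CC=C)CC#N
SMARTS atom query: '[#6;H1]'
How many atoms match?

3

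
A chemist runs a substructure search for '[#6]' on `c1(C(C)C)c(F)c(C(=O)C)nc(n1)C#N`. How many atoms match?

10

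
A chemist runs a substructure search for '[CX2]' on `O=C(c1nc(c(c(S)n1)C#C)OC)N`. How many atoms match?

2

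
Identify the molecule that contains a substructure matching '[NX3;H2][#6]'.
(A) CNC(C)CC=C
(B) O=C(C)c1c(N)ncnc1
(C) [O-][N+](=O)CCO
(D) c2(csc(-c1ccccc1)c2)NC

B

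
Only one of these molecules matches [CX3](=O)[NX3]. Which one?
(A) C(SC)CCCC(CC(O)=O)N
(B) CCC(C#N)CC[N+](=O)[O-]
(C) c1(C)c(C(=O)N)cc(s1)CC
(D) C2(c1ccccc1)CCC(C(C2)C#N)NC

[CX3](=O)[NX3] describes a carbonyl carbon bonded to a trivalent nitrogen (an amide).
(A) has a primary amino group (-NH2) but the -NH2 is not attached to a carbonyl carbon.
(B) has a nitrile (-C#N) but the nitrile N is NX1 (triple-bonded), not NX3.
(C) contains a primary amide (-C(=O)NH2), which satisfies every atom and bond constraint.
(D) has a nitrile (-C#N) but the nitrile N is NX1 (triple-bonded), not NX3.
So the answer is (C).

C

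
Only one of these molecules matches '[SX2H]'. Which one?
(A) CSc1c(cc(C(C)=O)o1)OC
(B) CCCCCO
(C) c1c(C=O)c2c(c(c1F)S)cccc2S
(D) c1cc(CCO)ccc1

[SX2H] describes an aliphatic sulfur with two connections, one being H (a thiol).
(A) has a methylthio ether (-SCH3) but the sulfur has H0 (bonded to two carbons), not H1.
(B) has a hydroxyl group (-OH) but it is an -OH, not an -SH.
(C) contains a thiol (-SH), which satisfies every atom and bond constraint.
(D) has a hydroxyl group (-OH) but it is an -OH, not an -SH.
So the answer is (C).

C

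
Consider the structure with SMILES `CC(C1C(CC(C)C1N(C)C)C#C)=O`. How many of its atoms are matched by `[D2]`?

2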